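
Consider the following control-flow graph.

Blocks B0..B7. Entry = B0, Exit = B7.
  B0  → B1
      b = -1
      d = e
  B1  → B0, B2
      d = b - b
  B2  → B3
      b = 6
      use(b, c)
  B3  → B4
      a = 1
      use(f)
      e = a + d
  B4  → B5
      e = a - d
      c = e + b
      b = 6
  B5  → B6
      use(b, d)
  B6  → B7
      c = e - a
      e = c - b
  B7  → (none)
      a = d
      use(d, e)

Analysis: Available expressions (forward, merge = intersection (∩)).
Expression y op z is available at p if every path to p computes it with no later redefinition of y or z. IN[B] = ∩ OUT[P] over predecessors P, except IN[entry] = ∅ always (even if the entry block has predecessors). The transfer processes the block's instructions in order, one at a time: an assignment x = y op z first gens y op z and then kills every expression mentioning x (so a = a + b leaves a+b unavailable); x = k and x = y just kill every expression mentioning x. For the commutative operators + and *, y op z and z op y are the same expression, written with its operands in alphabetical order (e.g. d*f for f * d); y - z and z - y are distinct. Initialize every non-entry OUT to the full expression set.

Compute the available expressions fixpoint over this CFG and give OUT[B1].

Converged values:
  B0:   IN={}   OUT={}
  B1:   IN={}   OUT={b-b}
  B2:   IN={b-b}   OUT={}
  B3:   IN={}   OUT={a+d}
  B4:   IN={a+d}   OUT={a+d, a-d}
  B5:   IN={a+d, a-d}   OUT={a+d, a-d}
  B6:   IN={a+d, a-d}   OUT={a+d, a-d, c-b}
  B7:   IN={a+d, a-d, c-b}   OUT={c-b}

Merge at B1: IN[B1] = OUT[B0] = {}
Applying B1's transfer function to that IN value gives OUT[B1] (row B1 above).

Answer: {b-b}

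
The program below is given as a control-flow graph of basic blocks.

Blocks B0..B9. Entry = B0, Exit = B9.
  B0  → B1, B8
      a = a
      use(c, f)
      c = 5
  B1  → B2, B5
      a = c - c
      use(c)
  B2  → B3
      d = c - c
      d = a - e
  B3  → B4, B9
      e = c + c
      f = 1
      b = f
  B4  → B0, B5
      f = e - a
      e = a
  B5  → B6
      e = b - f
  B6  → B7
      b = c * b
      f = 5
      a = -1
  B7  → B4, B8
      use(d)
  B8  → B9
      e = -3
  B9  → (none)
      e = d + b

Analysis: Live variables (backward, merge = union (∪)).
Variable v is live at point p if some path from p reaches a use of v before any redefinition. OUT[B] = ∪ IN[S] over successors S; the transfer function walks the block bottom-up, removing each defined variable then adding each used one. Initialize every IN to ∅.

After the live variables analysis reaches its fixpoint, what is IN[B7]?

Answer: {a, b, c, d, e}

Trace:
Converged values:
  B0: | IN={a, b, c, d, e, f} | OUT={b, c, d, e, f}
  B1: | IN={b, c, d, e, f} | OUT={a, b, c, d, e, f}
  B2: | IN={a, c, e} | OUT={a, c, d}
  B3: | IN={a, c, d} | OUT={a, b, c, d, e}
  B4: | IN={a, b, c, d, e} | OUT={a, b, c, d, e, f}
  B5: | IN={b, c, d, f} | OUT={b, c, d, e}
  B6: | IN={b, c, d, e} | OUT={a, b, c, d, e}
  B7: | IN={a, b, c, d, e} | OUT={a, b, c, d, e}
  B8: | IN={b, d} | OUT={b, d}
  B9: | IN={b, d} | OUT={}

Merge at B7: OUT[B7] = IN[B4] ⊔ IN[B8] = {a, b, c, d, e}
Applying B7's transfer function to that OUT value gives IN[B7] (row B7 above).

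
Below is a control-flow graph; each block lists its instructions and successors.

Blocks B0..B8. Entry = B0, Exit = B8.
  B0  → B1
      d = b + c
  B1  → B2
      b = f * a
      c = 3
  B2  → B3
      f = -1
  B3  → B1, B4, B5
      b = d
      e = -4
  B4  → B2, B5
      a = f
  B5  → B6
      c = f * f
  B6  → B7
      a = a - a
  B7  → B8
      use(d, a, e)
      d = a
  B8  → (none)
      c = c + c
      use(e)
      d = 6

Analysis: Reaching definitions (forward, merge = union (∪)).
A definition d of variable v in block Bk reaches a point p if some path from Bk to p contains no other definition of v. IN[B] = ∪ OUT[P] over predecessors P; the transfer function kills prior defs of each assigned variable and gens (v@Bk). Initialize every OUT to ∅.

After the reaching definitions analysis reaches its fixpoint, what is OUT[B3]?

Answer: {a@B4, b@B3, c@B1, d@B0, e@B3, f@B2}

Derivation:
Fixpoint table:
  B0: | IN={} | OUT={d@B0}
  B1: | IN={a@B4, b@B3, c@B1, d@B0, e@B3, f@B2} | OUT={a@B4, b@B1, c@B1, d@B0, e@B3, f@B2}
  B2: | IN={a@B4, b@B1, b@B3, c@B1, d@B0, e@B3, f@B2} | OUT={a@B4, b@B1, b@B3, c@B1, d@B0, e@B3, f@B2}
  B3: | IN={a@B4, b@B1, b@B3, c@B1, d@B0, e@B3, f@B2} | OUT={a@B4, b@B3, c@B1, d@B0, e@B3, f@B2}
  B4: | IN={a@B4, b@B3, c@B1, d@B0, e@B3, f@B2} | OUT={a@B4, b@B3, c@B1, d@B0, e@B3, f@B2}
  B5: | IN={a@B4, b@B3, c@B1, d@B0, e@B3, f@B2} | OUT={a@B4, b@B3, c@B5, d@B0, e@B3, f@B2}
  B6: | IN={a@B4, b@B3, c@B5, d@B0, e@B3, f@B2} | OUT={a@B6, b@B3, c@B5, d@B0, e@B3, f@B2}
  B7: | IN={a@B6, b@B3, c@B5, d@B0, e@B3, f@B2} | OUT={a@B6, b@B3, c@B5, d@B7, e@B3, f@B2}
  B8: | IN={a@B6, b@B3, c@B5, d@B7, e@B3, f@B2} | OUT={a@B6, b@B3, c@B8, d@B8, e@B3, f@B2}

Merge at B3: IN[B3] = OUT[B2] = {a@B4, b@B1, b@B3, c@B1, d@B0, e@B3, f@B2}
Applying B3's transfer function to that IN value gives OUT[B3] (row B3 above).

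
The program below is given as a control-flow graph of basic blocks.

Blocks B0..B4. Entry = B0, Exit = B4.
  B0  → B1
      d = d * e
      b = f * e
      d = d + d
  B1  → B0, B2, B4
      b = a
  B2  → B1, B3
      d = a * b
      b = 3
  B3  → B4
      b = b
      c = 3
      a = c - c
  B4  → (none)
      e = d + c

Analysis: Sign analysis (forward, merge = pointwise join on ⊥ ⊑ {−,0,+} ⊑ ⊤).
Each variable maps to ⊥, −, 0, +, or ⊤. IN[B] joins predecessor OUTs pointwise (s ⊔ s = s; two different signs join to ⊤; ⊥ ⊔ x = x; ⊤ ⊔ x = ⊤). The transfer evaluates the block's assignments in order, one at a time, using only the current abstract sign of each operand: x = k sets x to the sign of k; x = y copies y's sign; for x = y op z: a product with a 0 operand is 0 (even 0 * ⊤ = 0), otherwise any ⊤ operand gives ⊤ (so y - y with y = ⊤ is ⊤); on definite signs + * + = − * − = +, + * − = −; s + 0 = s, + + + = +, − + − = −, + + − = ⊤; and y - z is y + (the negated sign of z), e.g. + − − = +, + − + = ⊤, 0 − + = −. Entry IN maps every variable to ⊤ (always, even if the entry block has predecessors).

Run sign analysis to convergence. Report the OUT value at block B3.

Converged values:
  B0: | IN=(all ⊤) | OUT=(all ⊤)
  B1: | IN=(all ⊤) | OUT=(all ⊤)
  B2: | IN=(all ⊤) | OUT={b:+; rest ⊤}
  B3: | IN={b:+; rest ⊤} | OUT={b:+, c:+; rest ⊤}
  B4: | IN=(all ⊤) | OUT=(all ⊤)

Merge at B3: IN[B3] = OUT[B2] = {a: ⊤, b: +, c: ⊤, d: ⊤, e: ⊤, f: ⊤}
Applying B3's transfer function to that IN value gives OUT[B3] (row B3 above).

Answer: {a: ⊤, b: +, c: +, d: ⊤, e: ⊤, f: ⊤}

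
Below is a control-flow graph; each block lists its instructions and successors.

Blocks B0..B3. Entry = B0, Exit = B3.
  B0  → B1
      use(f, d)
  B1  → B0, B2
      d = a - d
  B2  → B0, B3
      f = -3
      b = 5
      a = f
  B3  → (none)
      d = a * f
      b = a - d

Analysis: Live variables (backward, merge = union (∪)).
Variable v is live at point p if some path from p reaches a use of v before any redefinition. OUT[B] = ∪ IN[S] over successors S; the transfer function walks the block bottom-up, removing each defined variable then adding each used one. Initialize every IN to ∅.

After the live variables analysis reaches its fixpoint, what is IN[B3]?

Answer: {a, f}

Derivation:
Per-block solution:
  B0:   IN={a, d, f}   OUT={a, d, f}
  B1:   IN={a, d, f}   OUT={a, d, f}
  B2:   IN={d}   OUT={a, d, f}
  B3:   IN={a, f}   OUT={}

B3 is the boundary node: OUT[B3] = {}
Applying B3's transfer function to that OUT value gives IN[B3] (row B3 above).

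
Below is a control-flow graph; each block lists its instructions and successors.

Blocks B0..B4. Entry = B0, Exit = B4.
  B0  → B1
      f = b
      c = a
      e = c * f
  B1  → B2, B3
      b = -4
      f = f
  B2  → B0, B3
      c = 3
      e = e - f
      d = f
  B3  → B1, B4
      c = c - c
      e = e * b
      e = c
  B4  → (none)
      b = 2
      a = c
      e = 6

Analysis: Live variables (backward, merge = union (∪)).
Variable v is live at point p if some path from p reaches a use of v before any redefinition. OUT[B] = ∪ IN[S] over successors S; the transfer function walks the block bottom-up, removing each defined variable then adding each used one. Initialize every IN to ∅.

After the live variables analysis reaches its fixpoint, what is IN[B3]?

Answer: {a, b, c, e, f}

Working:
Converged values:
  B0: | IN={a, b} | OUT={a, c, e, f}
  B1: | IN={a, c, e, f} | OUT={a, b, c, e, f}
  B2: | IN={a, b, e, f} | OUT={a, b, c, e, f}
  B3: | IN={a, b, c, e, f} | OUT={a, c, e, f}
  B4: | IN={c} | OUT={}

Merge at B3: OUT[B3] = IN[B1] ⊔ IN[B4] = {a, c, e, f}
Applying B3's transfer function to that OUT value gives IN[B3] (row B3 above).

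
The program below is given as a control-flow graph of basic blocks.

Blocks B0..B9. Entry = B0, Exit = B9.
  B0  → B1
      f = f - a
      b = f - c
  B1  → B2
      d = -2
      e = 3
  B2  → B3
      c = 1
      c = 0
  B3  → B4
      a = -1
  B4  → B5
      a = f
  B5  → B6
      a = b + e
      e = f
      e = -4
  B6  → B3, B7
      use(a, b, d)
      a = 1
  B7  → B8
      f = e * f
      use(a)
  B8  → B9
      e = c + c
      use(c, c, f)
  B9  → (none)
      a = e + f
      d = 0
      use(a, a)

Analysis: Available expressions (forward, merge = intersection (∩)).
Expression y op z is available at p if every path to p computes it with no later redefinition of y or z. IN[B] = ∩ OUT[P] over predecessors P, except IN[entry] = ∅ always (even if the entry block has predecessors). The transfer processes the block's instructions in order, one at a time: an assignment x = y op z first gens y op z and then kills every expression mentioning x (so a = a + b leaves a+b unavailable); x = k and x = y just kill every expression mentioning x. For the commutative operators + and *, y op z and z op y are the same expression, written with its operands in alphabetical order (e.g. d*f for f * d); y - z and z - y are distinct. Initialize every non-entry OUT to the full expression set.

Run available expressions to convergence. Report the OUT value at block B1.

Per-block solution:
  B0:  IN={}  OUT={f-c}
  B1:  IN={f-c}  OUT={f-c}
  B2:  IN={f-c}  OUT={}
  B3:  IN={}  OUT={}
  B4:  IN={}  OUT={}
  B5:  IN={}  OUT={}
  B6:  IN={}  OUT={}
  B7:  IN={}  OUT={}
  B8:  IN={}  OUT={c+c}
  B9:  IN={c+c}  OUT={c+c, e+f}

Merge at B1: IN[B1] = OUT[B0] = {f-c}
Applying B1's transfer function to that IN value gives OUT[B1] (row B1 above).

Answer: {f-c}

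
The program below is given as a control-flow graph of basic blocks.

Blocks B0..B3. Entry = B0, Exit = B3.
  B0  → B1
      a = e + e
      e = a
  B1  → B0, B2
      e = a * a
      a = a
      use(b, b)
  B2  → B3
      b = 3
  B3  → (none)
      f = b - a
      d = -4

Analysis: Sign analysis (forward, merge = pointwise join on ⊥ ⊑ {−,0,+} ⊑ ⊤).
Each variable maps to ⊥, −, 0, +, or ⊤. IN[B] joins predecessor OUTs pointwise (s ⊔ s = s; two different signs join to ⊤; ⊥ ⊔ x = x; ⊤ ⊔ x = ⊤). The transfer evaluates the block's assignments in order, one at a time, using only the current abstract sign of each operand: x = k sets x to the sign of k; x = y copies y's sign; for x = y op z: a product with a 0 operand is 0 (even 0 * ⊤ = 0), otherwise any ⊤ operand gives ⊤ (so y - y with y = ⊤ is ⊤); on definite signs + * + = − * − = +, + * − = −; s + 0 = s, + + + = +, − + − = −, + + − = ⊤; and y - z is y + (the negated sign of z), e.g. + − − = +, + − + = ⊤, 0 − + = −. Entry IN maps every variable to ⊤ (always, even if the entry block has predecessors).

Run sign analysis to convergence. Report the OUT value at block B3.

Answer: {a: ⊤, b: +, c: ⊤, d: -, e: ⊤, f: ⊤}

Derivation:
Fixpoint table:
  B0: | IN=(all ⊤) | OUT=(all ⊤)
  B1: | IN=(all ⊤) | OUT=(all ⊤)
  B2: | IN=(all ⊤) | OUT={b:+; rest ⊤}
  B3: | IN={b:+; rest ⊤} | OUT={b:+, d:-; rest ⊤}

Merge at B3: IN[B3] = OUT[B2] = {a: ⊤, b: +, c: ⊤, d: ⊤, e: ⊤, f: ⊤}
Applying B3's transfer function to that IN value gives OUT[B3] (row B3 above).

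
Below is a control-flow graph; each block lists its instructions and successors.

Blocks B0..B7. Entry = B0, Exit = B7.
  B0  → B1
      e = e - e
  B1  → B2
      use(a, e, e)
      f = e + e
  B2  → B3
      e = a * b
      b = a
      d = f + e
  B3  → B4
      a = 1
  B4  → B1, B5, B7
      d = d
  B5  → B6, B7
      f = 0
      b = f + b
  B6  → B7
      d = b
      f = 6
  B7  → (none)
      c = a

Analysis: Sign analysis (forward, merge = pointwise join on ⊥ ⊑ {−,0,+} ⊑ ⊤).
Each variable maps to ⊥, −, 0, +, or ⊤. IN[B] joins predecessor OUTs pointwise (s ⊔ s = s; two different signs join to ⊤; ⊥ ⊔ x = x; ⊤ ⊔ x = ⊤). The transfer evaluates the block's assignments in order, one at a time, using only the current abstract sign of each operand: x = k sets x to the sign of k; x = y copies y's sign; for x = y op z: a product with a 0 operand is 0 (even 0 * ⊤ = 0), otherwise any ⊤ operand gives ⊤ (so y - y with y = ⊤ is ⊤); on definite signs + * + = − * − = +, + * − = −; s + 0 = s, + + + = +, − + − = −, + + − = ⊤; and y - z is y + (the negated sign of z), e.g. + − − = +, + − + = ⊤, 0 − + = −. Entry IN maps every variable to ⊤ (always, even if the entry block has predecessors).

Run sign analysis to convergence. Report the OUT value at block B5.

Answer: {a: +, b: ⊤, c: ⊤, d: ⊤, e: ⊤, f: 0}

Derivation:
Per-block solution:
  B0:   IN=(all ⊤)   OUT=(all ⊤)
  B1:   IN=(all ⊤)   OUT=(all ⊤)
  B2:   IN=(all ⊤)   OUT=(all ⊤)
  B3:   IN=(all ⊤)   OUT={a:+; rest ⊤}
  B4:   IN={a:+; rest ⊤}   OUT={a:+; rest ⊤}
  B5:   IN={a:+; rest ⊤}   OUT={a:+, f:0; rest ⊤}
  B6:   IN={a:+, f:0; rest ⊤}   OUT={a:+, f:+; rest ⊤}
  B7:   IN={a:+; rest ⊤}   OUT={a:+, c:+; rest ⊤}

Merge at B5: IN[B5] = OUT[B4] = {a: +, b: ⊤, c: ⊤, d: ⊤, e: ⊤, f: ⊤}
Applying B5's transfer function to that IN value gives OUT[B5] (row B5 above).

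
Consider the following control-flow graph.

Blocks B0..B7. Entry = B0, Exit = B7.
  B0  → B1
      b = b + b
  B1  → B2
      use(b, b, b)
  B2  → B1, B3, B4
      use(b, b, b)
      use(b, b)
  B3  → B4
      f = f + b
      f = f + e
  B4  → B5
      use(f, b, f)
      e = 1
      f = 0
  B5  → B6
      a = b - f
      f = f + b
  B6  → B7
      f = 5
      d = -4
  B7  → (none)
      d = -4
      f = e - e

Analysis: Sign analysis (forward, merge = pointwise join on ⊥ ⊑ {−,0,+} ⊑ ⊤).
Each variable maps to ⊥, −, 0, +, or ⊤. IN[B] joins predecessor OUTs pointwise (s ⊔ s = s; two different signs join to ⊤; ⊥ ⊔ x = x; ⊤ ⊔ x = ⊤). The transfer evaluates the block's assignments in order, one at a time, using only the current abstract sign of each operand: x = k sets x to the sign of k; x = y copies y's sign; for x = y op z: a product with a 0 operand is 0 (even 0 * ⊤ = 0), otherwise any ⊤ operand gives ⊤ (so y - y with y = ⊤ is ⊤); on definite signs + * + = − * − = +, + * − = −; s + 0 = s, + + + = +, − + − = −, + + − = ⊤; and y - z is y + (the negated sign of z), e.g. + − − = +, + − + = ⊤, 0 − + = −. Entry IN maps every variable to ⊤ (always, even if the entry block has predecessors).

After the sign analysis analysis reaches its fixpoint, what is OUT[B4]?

Answer: {a: ⊤, b: ⊤, c: ⊤, d: ⊤, e: +, f: 0}

Working:
Fixpoint table:
  B0:   IN=(all ⊤)   OUT=(all ⊤)
  B1:   IN=(all ⊤)   OUT=(all ⊤)
  B2:   IN=(all ⊤)   OUT=(all ⊤)
  B3:   IN=(all ⊤)   OUT=(all ⊤)
  B4:   IN=(all ⊤)   OUT={e:+, f:0; rest ⊤}
  B5:   IN={e:+, f:0; rest ⊤}   OUT={e:+; rest ⊤}
  B6:   IN={e:+; rest ⊤}   OUT={d:-, e:+, f:+; rest ⊤}
  B7:   IN={d:-, e:+, f:+; rest ⊤}   OUT={d:-, e:+; rest ⊤}

Merge at B4: IN[B4] = OUT[B2] ⊔ OUT[B3] = {a: ⊤, b: ⊤, c: ⊤, d: ⊤, e: ⊤, f: ⊤}
Applying B4's transfer function to that IN value gives OUT[B4] (row B4 above).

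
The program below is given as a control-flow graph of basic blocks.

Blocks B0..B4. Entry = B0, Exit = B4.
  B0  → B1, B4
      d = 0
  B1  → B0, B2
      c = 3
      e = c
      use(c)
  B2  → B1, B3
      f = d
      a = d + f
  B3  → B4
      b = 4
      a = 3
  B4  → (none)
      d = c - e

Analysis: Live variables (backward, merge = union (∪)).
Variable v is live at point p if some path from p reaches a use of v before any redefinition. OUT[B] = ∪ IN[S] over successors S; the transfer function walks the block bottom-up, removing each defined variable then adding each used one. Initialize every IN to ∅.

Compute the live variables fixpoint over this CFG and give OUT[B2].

Fixpoint table:
  B0:  IN={c, e}  OUT={c, d, e}
  B1:  IN={d}  OUT={c, d, e}
  B2:  IN={c, d, e}  OUT={c, d, e}
  B3:  IN={c, e}  OUT={c, e}
  B4:  IN={c, e}  OUT={}

Merge at B2: OUT[B2] = IN[B1] ⊔ IN[B3] = {c, d, e}

Answer: {c, d, e}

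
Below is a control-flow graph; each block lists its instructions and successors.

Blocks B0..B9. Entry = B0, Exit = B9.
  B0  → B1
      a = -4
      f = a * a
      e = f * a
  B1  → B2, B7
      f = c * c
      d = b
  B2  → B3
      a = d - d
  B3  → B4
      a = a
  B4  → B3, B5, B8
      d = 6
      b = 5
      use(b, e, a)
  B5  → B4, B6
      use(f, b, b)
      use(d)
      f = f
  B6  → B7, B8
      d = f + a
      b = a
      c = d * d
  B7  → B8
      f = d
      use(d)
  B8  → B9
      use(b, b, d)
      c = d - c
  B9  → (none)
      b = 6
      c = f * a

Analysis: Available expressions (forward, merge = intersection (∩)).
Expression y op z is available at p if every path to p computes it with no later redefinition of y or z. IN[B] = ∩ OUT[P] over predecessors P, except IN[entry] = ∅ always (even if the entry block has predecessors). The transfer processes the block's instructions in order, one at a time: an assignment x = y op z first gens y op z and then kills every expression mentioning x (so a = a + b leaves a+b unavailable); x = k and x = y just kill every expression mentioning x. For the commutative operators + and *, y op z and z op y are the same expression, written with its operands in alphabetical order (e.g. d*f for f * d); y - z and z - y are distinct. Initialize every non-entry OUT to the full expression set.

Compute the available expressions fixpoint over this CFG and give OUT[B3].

Converged values:
  B0:  IN={}  OUT={a*a, a*f}
  B1:  IN={a*a, a*f}  OUT={a*a, c*c}
  B2:  IN={a*a, c*c}  OUT={c*c, d-d}
  B3:  IN={c*c}  OUT={c*c}
  B4:  IN={c*c}  OUT={c*c}
  B5:  IN={c*c}  OUT={c*c}
  B6:  IN={c*c}  OUT={a+f, d*d}
  B7:  IN={}  OUT={}
  B8:  IN={}  OUT={}
  B9:  IN={}  OUT={a*f}

Merge at B3: IN[B3] = OUT[B2] ∩ OUT[B4] = {c*c}
Applying B3's transfer function to that IN value gives OUT[B3] (row B3 above).

Answer: {c*c}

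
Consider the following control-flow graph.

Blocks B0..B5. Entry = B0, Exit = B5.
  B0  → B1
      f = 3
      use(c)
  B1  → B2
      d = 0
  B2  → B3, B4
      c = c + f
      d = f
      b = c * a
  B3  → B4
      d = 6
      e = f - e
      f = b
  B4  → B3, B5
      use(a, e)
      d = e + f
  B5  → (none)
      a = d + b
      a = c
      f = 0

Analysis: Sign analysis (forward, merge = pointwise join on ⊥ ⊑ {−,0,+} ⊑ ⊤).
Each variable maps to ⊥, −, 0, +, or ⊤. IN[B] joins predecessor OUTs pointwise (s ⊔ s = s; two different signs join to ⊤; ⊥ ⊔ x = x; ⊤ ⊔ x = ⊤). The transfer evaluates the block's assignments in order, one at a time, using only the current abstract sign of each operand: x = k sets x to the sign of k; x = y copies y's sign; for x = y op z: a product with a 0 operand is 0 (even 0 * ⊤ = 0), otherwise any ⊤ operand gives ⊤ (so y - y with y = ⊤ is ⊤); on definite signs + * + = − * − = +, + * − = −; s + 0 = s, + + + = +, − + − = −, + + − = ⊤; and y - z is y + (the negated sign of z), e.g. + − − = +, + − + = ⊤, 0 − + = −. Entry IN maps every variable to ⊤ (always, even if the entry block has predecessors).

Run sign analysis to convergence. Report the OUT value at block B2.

Answer: {a: ⊤, b: ⊤, c: ⊤, d: +, e: ⊤, f: +}

Working:
Per-block solution:
  B0:   IN=(all ⊤)   OUT={f:+; rest ⊤}
  B1:   IN={f:+; rest ⊤}   OUT={d:0, f:+; rest ⊤}
  B2:   IN={d:0, f:+; rest ⊤}   OUT={d:+, f:+; rest ⊤}
  B3:   IN=(all ⊤)   OUT={d:+; rest ⊤}
  B4:   IN={d:+; rest ⊤}   OUT=(all ⊤)
  B5:   IN=(all ⊤)   OUT={f:0; rest ⊤}

Merge at B2: IN[B2] = OUT[B1] = {a: ⊤, b: ⊤, c: ⊤, d: 0, e: ⊤, f: +}
Applying B2's transfer function to that IN value gives OUT[B2] (row B2 above).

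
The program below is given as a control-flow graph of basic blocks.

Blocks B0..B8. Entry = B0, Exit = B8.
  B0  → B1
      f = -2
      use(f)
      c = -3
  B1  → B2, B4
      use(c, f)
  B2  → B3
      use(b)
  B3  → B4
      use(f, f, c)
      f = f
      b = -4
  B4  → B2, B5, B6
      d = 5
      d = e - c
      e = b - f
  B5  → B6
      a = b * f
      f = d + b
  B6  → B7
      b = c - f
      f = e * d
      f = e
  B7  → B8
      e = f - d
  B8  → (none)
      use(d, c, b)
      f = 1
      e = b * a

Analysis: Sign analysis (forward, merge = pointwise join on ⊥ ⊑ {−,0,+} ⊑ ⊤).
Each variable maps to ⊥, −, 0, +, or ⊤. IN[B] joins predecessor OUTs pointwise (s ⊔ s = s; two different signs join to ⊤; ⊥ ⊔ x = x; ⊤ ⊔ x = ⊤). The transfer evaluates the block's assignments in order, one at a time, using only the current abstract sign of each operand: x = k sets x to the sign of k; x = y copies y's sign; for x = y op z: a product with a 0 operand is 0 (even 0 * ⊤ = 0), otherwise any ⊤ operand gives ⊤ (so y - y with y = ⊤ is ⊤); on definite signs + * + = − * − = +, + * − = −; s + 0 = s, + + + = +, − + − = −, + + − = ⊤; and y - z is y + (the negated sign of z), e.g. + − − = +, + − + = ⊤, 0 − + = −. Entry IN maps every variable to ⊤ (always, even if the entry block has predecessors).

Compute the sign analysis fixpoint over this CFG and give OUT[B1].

Fixpoint table:
  B0: | IN=(all ⊤) | OUT={c:-, f:-; rest ⊤}
  B1: | IN={c:-, f:-; rest ⊤} | OUT={c:-, f:-; rest ⊤}
  B2: | IN={c:-, f:-; rest ⊤} | OUT={c:-, f:-; rest ⊤}
  B3: | IN={c:-, f:-; rest ⊤} | OUT={b:-, c:-, f:-; rest ⊤}
  B4: | IN={c:-, f:-; rest ⊤} | OUT={c:-, f:-; rest ⊤}
  B5: | IN={c:-, f:-; rest ⊤} | OUT={c:-; rest ⊤}
  B6: | IN={c:-; rest ⊤} | OUT={c:-; rest ⊤}
  B7: | IN={c:-; rest ⊤} | OUT={c:-; rest ⊤}
  B8: | IN={c:-; rest ⊤} | OUT={c:-, f:+; rest ⊤}

Merge at B1: IN[B1] = OUT[B0] = {a: ⊤, b: ⊤, c: -, d: ⊤, e: ⊤, f: -}
Applying B1's transfer function to that IN value gives OUT[B1] (row B1 above).

Answer: {a: ⊤, b: ⊤, c: -, d: ⊤, e: ⊤, f: -}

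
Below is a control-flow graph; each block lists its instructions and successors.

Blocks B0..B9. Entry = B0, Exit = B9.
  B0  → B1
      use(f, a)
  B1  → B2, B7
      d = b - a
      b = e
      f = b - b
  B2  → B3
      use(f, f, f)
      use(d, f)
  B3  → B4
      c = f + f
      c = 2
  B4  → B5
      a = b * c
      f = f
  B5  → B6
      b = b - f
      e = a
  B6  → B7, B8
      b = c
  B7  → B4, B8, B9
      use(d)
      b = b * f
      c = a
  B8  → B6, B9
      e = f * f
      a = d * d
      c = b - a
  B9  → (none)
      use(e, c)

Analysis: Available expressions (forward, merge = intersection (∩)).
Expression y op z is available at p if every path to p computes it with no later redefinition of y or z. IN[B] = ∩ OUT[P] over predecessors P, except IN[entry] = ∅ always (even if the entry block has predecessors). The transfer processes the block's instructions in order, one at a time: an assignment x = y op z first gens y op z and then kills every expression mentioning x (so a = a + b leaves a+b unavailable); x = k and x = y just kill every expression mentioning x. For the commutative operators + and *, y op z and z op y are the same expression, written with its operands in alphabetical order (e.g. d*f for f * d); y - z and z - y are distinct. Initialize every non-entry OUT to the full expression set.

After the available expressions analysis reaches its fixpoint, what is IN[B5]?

Answer: {b*c}

Working:
Converged values:
  B0:  IN={}  OUT={}
  B1:  IN={}  OUT={b-b}
  B2:  IN={b-b}  OUT={b-b}
  B3:  IN={b-b}  OUT={b-b, f+f}
  B4:  IN={}  OUT={b*c}
  B5:  IN={b*c}  OUT={}
  B6:  IN={}  OUT={}
  B7:  IN={}  OUT={}
  B8:  IN={}  OUT={b-a, d*d, f*f}
  B9:  IN={}  OUT={}

Merge at B5: IN[B5] = OUT[B4] = {b*c}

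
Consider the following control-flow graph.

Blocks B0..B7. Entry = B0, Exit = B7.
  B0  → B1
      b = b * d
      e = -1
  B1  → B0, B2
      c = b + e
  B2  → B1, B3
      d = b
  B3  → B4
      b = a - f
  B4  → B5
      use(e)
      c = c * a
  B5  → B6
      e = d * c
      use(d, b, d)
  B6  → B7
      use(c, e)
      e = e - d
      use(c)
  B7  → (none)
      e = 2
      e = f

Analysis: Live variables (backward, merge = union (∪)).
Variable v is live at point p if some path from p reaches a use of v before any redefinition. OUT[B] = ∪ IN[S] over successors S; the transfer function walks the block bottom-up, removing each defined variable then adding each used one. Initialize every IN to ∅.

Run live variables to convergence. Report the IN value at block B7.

Converged values:
  B0:   IN={a, b, d, f}   OUT={a, b, d, e, f}
  B1:   IN={a, b, d, e, f}   OUT={a, b, c, d, e, f}
  B2:   IN={a, b, c, e, f}   OUT={a, b, c, d, e, f}
  B3:   IN={a, c, d, e, f}   OUT={a, b, c, d, e, f}
  B4:   IN={a, b, c, d, e, f}   OUT={b, c, d, f}
  B5:   IN={b, c, d, f}   OUT={c, d, e, f}
  B6:   IN={c, d, e, f}   OUT={f}
  B7:   IN={f}   OUT={}

B7 is the boundary node: OUT[B7] = {}
Applying B7's transfer function to that OUT value gives IN[B7] (row B7 above).

Answer: {f}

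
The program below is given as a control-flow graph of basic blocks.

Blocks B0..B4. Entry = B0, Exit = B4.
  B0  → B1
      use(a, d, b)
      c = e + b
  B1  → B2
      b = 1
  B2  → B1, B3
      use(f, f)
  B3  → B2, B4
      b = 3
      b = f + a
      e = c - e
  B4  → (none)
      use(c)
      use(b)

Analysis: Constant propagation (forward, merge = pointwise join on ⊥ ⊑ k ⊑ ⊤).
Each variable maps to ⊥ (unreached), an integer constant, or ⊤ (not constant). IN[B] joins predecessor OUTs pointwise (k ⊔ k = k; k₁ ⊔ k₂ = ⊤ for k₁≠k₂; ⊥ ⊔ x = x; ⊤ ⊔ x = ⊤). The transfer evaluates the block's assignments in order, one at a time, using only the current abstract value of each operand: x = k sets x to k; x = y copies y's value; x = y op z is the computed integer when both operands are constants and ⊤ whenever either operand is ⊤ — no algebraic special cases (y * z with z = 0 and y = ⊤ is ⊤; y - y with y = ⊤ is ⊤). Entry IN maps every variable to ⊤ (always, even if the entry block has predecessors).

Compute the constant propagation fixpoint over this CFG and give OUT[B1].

Fixpoint table:
  B0: | IN=(all ⊤) | OUT=(all ⊤)
  B1: | IN=(all ⊤) | OUT={b:1; rest ⊤}
  B2: | IN=(all ⊤) | OUT=(all ⊤)
  B3: | IN=(all ⊤) | OUT=(all ⊤)
  B4: | IN=(all ⊤) | OUT=(all ⊤)

Merge at B1: IN[B1] = OUT[B0] ⊔ OUT[B2] = {a: ⊤, b: ⊤, c: ⊤, d: ⊤, e: ⊤, f: ⊤}
Applying B1's transfer function to that IN value gives OUT[B1] (row B1 above).

Answer: {a: ⊤, b: 1, c: ⊤, d: ⊤, e: ⊤, f: ⊤}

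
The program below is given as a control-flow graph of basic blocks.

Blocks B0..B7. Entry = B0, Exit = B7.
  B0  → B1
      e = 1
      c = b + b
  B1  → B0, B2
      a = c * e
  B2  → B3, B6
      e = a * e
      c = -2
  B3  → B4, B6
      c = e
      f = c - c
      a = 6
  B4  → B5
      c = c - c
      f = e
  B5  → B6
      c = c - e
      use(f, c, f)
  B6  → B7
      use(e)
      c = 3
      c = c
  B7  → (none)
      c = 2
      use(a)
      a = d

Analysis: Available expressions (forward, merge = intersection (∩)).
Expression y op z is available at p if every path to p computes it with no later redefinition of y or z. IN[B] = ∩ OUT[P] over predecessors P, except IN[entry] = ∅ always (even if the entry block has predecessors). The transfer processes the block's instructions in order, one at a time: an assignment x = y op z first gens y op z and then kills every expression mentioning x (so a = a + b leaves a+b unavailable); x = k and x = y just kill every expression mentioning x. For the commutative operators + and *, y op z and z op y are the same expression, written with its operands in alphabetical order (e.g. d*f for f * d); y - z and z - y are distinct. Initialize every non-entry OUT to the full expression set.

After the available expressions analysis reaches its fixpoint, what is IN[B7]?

Converged values:
  B0: | IN={} | OUT={b+b}
  B1: | IN={b+b} | OUT={b+b, c*e}
  B2: | IN={b+b, c*e} | OUT={b+b}
  B3: | IN={b+b} | OUT={b+b, c-c}
  B4: | IN={b+b, c-c} | OUT={b+b}
  B5: | IN={b+b} | OUT={b+b}
  B6: | IN={b+b} | OUT={b+b}
  B7: | IN={b+b} | OUT={b+b}

Merge at B7: IN[B7] = OUT[B6] = {b+b}

Answer: {b+b}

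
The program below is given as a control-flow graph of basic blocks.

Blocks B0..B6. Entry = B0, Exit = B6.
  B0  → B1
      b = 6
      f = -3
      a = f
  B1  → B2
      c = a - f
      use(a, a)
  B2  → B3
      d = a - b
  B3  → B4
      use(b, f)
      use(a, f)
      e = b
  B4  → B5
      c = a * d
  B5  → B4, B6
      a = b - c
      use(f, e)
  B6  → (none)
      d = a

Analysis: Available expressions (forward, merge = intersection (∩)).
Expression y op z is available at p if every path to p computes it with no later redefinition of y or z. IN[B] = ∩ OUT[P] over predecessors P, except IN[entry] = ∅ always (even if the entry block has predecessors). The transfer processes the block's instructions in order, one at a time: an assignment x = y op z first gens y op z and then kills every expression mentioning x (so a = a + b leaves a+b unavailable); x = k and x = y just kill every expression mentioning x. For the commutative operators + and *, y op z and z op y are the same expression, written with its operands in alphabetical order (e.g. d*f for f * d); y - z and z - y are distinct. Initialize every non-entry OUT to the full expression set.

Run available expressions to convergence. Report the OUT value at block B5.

Answer: {b-c}

Trace:
Fixpoint table:
  B0: | IN={} | OUT={}
  B1: | IN={} | OUT={a-f}
  B2: | IN={a-f} | OUT={a-b, a-f}
  B3: | IN={a-b, a-f} | OUT={a-b, a-f}
  B4: | IN={} | OUT={a*d}
  B5: | IN={a*d} | OUT={b-c}
  B6: | IN={b-c} | OUT={b-c}

Merge at B5: IN[B5] = OUT[B4] = {a*d}
Applying B5's transfer function to that IN value gives OUT[B5] (row B5 above).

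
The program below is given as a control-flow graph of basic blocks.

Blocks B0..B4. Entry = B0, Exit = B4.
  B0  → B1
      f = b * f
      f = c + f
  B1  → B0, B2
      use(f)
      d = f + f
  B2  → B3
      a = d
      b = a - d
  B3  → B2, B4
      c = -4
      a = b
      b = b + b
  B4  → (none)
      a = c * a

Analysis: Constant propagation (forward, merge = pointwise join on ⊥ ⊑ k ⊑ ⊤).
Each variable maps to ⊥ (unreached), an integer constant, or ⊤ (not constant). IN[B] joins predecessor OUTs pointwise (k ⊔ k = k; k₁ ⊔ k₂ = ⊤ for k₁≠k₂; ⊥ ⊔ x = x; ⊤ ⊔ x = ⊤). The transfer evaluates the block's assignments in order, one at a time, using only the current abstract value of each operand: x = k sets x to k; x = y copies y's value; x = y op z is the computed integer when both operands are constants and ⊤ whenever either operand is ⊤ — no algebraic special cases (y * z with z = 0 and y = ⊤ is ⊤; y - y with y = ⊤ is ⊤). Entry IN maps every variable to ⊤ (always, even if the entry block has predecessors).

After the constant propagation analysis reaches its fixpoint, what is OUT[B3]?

Answer: {a: ⊤, b: ⊤, c: -4, d: ⊤, e: ⊤, f: ⊤}

Trace:
Converged values:
  B0: | IN=(all ⊤) | OUT=(all ⊤)
  B1: | IN=(all ⊤) | OUT=(all ⊤)
  B2: | IN=(all ⊤) | OUT=(all ⊤)
  B3: | IN=(all ⊤) | OUT={c:-4; rest ⊤}
  B4: | IN={c:-4; rest ⊤} | OUT={c:-4; rest ⊤}

Merge at B3: IN[B3] = OUT[B2] = {a: ⊤, b: ⊤, c: ⊤, d: ⊤, e: ⊤, f: ⊤}
Applying B3's transfer function to that IN value gives OUT[B3] (row B3 above).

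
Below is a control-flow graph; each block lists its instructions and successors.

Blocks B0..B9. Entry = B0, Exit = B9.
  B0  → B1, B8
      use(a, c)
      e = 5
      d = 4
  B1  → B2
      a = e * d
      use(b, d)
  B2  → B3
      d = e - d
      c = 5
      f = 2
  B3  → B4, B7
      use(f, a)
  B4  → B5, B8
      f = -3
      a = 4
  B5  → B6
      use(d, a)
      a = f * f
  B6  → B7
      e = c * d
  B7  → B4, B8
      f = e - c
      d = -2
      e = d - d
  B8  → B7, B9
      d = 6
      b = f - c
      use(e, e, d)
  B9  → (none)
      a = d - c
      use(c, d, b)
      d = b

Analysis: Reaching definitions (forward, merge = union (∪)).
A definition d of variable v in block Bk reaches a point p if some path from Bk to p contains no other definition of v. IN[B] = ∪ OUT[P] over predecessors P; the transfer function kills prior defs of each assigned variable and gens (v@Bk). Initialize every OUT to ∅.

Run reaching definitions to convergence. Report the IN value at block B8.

Fixpoint table:
  B0:   IN={}   OUT={d@B0, e@B0}
  B1:   IN={d@B0, e@B0}   OUT={a@B1, d@B0, e@B0}
  B2:   IN={a@B1, d@B0, e@B0}   OUT={a@B1, c@B2, d@B2, e@B0, f@B2}
  B3:   IN={a@B1, c@B2, d@B2, e@B0, f@B2}   OUT={a@B1, c@B2, d@B2, e@B0, f@B2}
  B4:   IN={a@B1, a@B4, a@B5, b@B8, c@B2, d@B2, d@B7, e@B0, e@B7, f@B2, f@B7}   OUT={a@B4, b@B8, c@B2, d@B2, d@B7, e@B0, e@B7, f@B4}
  B5:   IN={a@B4, b@B8, c@B2, d@B2, d@B7, e@B0, e@B7, f@B4}   OUT={a@B5, b@B8, c@B2, d@B2, d@B7, e@B0, e@B7, f@B4}
  B6:   IN={a@B5, b@B8, c@B2, d@B2, d@B7, e@B0, e@B7, f@B4}   OUT={a@B5, b@B8, c@B2, d@B2, d@B7, e@B6, f@B4}
  B7:   IN={a@B1, a@B4, a@B5, b@B8, c@B2, d@B2, d@B7, d@B8, e@B0, e@B6, e@B7, f@B2, f@B4, f@B7}   OUT={a@B1, a@B4, a@B5, b@B8, c@B2, d@B7, e@B7, f@B7}
  B8:   IN={a@B1, a@B4, a@B5, b@B8, c@B2, d@B0, d@B2, d@B7, e@B0, e@B7, f@B4, f@B7}   OUT={a@B1, a@B4, a@B5, b@B8, c@B2, d@B8, e@B0, e@B7, f@B4, f@B7}
  B9:   IN={a@B1, a@B4, a@B5, b@B8, c@B2, d@B8, e@B0, e@B7, f@B4, f@B7}   OUT={a@B9, b@B8, c@B2, d@B9, e@B0, e@B7, f@B4, f@B7}

Merge at B8: IN[B8] = OUT[B0] ⊔ OUT[B4] ⊔ OUT[B7] = {a@B1, a@B4, a@B5, b@B8, c@B2, d@B0, d@B2, d@B7, e@B0, e@B7, f@B4, f@B7}

Answer: {a@B1, a@B4, a@B5, b@B8, c@B2, d@B0, d@B2, d@B7, e@B0, e@B7, f@B4, f@B7}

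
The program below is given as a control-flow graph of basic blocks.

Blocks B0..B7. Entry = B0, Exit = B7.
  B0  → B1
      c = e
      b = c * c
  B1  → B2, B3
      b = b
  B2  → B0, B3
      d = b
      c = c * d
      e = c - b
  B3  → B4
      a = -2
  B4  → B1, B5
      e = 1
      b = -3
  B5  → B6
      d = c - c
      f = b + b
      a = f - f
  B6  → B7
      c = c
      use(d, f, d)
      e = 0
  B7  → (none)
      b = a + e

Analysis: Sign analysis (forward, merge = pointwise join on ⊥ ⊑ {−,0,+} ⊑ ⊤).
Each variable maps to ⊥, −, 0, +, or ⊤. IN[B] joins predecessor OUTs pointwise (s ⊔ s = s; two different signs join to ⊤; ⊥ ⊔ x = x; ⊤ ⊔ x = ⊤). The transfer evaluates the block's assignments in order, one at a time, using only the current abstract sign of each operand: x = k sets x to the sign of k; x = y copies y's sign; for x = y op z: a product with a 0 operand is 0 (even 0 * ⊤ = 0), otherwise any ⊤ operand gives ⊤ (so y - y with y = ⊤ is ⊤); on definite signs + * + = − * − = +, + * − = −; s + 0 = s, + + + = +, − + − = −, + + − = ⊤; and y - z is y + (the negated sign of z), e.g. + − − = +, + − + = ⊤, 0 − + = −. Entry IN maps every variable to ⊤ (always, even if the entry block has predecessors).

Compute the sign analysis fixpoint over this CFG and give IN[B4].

Converged values:
  B0:   IN=(all ⊤)   OUT=(all ⊤)
  B1:   IN=(all ⊤)   OUT=(all ⊤)
  B2:   IN=(all ⊤)   OUT=(all ⊤)
  B3:   IN=(all ⊤)   OUT={a:-; rest ⊤}
  B4:   IN={a:-; rest ⊤}   OUT={a:-, b:-, e:+; rest ⊤}
  B5:   IN={a:-, b:-, e:+; rest ⊤}   OUT={b:-, e:+, f:-; rest ⊤}
  B6:   IN={b:-, e:+, f:-; rest ⊤}   OUT={b:-, e:0, f:-; rest ⊤}
  B7:   IN={b:-, e:0, f:-; rest ⊤}   OUT={e:0, f:-; rest ⊤}

Merge at B4: IN[B4] = OUT[B3] = {a: -, b: ⊤, c: ⊤, d: ⊤, e: ⊤, f: ⊤}

Answer: {a: -, b: ⊤, c: ⊤, d: ⊤, e: ⊤, f: ⊤}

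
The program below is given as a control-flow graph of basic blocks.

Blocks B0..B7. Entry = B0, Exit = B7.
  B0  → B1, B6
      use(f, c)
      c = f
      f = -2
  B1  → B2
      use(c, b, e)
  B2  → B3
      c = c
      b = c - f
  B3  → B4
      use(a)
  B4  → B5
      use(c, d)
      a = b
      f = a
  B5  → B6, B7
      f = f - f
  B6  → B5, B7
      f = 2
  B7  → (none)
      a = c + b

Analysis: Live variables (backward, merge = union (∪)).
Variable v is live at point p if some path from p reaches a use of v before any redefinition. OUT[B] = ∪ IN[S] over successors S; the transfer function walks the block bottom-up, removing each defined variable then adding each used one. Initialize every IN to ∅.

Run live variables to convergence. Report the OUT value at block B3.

Per-block solution:
  B0: | IN={a, b, c, d, e, f} | OUT={a, b, c, d, e, f}
  B1: | IN={a, b, c, d, e, f} | OUT={a, c, d, f}
  B2: | IN={a, c, d, f} | OUT={a, b, c, d}
  B3: | IN={a, b, c, d} | OUT={b, c, d}
  B4: | IN={b, c, d} | OUT={b, c, f}
  B5: | IN={b, c, f} | OUT={b, c}
  B6: | IN={b, c} | OUT={b, c, f}
  B7: | IN={b, c} | OUT={}

Merge at B3: OUT[B3] = IN[B4] = {b, c, d}

Answer: {b, c, d}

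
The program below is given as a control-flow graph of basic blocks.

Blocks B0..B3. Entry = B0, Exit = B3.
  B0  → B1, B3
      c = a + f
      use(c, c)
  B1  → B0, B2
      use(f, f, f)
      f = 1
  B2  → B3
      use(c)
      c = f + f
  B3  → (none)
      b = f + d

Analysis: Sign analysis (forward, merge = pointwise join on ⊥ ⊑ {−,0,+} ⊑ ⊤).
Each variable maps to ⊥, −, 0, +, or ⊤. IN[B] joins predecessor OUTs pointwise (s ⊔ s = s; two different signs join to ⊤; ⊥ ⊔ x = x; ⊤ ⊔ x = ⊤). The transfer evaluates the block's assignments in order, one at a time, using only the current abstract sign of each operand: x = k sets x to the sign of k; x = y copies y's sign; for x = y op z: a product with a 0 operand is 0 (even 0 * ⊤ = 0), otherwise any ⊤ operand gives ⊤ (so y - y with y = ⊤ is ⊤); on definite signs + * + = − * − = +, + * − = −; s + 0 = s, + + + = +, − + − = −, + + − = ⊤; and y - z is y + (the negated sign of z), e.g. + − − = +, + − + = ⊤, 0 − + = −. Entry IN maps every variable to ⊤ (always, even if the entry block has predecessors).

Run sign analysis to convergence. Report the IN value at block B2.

Per-block solution:
  B0:  IN=(all ⊤)  OUT=(all ⊤)
  B1:  IN=(all ⊤)  OUT={f:+; rest ⊤}
  B2:  IN={f:+; rest ⊤}  OUT={c:+, f:+; rest ⊤}
  B3:  IN=(all ⊤)  OUT=(all ⊤)

Merge at B2: IN[B2] = OUT[B1] = {a: ⊤, b: ⊤, c: ⊤, d: ⊤, e: ⊤, f: +}

Answer: {a: ⊤, b: ⊤, c: ⊤, d: ⊤, e: ⊤, f: +}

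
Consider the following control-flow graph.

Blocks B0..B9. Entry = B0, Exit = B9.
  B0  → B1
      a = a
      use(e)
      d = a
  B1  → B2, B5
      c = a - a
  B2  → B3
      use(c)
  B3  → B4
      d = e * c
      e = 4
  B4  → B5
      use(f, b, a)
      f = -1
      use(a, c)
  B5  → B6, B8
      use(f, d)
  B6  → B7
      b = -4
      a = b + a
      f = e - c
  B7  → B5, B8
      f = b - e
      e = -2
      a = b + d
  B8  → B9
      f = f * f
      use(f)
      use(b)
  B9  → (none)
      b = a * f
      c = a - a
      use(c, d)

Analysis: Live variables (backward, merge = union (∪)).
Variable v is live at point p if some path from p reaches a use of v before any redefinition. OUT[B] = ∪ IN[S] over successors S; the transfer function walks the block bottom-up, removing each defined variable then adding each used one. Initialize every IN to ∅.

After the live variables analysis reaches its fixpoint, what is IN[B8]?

Fixpoint table:
  B0:   IN={a, b, e, f}   OUT={a, b, d, e, f}
  B1:   IN={a, b, d, e, f}   OUT={a, b, c, d, e, f}
  B2:   IN={a, b, c, e, f}   OUT={a, b, c, e, f}
  B3:   IN={a, b, c, e, f}   OUT={a, b, c, d, e, f}
  B4:   IN={a, b, c, d, e, f}   OUT={a, b, c, d, e, f}
  B5:   IN={a, b, c, d, e, f}   OUT={a, b, c, d, e, f}
  B6:   IN={a, c, d, e}   OUT={b, c, d, e}
  B7:   IN={b, c, d, e}   OUT={a, b, c, d, e, f}
  B8:   IN={a, b, d, f}   OUT={a, d, f}
  B9:   IN={a, d, f}   OUT={}

Merge at B8: OUT[B8] = IN[B9] = {a, d, f}
Applying B8's transfer function to that OUT value gives IN[B8] (row B8 above).

Answer: {a, b, d, f}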